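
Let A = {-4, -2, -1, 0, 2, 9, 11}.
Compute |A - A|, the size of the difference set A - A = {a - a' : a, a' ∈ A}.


A - A = {a - a' : a, a' ∈ A}; |A| = 7.
Bounds: 2|A|-1 ≤ |A - A| ≤ |A|² - |A| + 1, i.e. 13 ≤ |A - A| ≤ 43.
Note: 0 ∈ A - A always (from a - a). The set is symmetric: if d ∈ A - A then -d ∈ A - A.
Enumerate nonzero differences d = a - a' with a > a' (then include -d):
Positive differences: {1, 2, 3, 4, 6, 7, 9, 10, 11, 12, 13, 15}
Full difference set: {0} ∪ (positive diffs) ∪ (negative diffs).
|A - A| = 1 + 2·12 = 25 (matches direct enumeration: 25).

|A - A| = 25


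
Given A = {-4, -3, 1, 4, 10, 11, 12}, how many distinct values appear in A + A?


A + A = {a + a' : a, a' ∈ A}; |A| = 7.
General bounds: 2|A| - 1 ≤ |A + A| ≤ |A|(|A|+1)/2, i.e. 13 ≤ |A + A| ≤ 28.
Lower bound 2|A|-1 is attained iff A is an arithmetic progression.
Enumerate sums a + a' for a ≤ a' (symmetric, so this suffices):
a = -4: -4+-4=-8, -4+-3=-7, -4+1=-3, -4+4=0, -4+10=6, -4+11=7, -4+12=8
a = -3: -3+-3=-6, -3+1=-2, -3+4=1, -3+10=7, -3+11=8, -3+12=9
a = 1: 1+1=2, 1+4=5, 1+10=11, 1+11=12, 1+12=13
a = 4: 4+4=8, 4+10=14, 4+11=15, 4+12=16
a = 10: 10+10=20, 10+11=21, 10+12=22
a = 11: 11+11=22, 11+12=23
a = 12: 12+12=24
Distinct sums: {-8, -7, -6, -3, -2, 0, 1, 2, 5, 6, 7, 8, 9, 11, 12, 13, 14, 15, 16, 20, 21, 22, 23, 24}
|A + A| = 24

|A + A| = 24


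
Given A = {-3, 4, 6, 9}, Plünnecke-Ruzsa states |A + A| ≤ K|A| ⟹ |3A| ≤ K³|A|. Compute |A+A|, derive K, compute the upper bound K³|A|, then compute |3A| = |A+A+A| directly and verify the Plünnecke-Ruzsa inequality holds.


|A| = 4.
Step 1: Compute A + A by enumerating all 16 pairs.
A + A = {-6, 1, 3, 6, 8, 10, 12, 13, 15, 18}, so |A + A| = 10.
Step 2: Doubling constant K = |A + A|/|A| = 10/4 = 10/4 ≈ 2.5000.
Step 3: Plünnecke-Ruzsa gives |3A| ≤ K³·|A| = (2.5000)³ · 4 ≈ 62.5000.
Step 4: Compute 3A = A + A + A directly by enumerating all triples (a,b,c) ∈ A³; |3A| = 19.
Step 5: Check 19 ≤ 62.5000? Yes ✓.

K = 10/4, Plünnecke-Ruzsa bound K³|A| ≈ 62.5000, |3A| = 19, inequality holds.


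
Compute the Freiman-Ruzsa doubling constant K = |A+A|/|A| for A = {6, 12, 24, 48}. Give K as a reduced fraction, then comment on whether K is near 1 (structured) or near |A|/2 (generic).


|A| = 4.
Compute A + A by enumerating all 16 pairs.
A + A = {12, 18, 24, 30, 36, 48, 54, 60, 72, 96}, so |A + A| = 10.
K = |A + A| / |A| = 10/4 = 5/2 ≈ 2.5000.
Reference: AP of size 4 gives K = 7/4 ≈ 1.7500; a fully generic set of size 4 gives K ≈ 2.5000.

|A| = 4, |A + A| = 10, K = 10/4 = 5/2.


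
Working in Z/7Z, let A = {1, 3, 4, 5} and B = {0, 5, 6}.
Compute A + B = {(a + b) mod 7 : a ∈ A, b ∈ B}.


Work in Z/7Z: reduce every sum a + b modulo 7.
Enumerate all 12 pairs:
a = 1: 1+0=1, 1+5=6, 1+6=0
a = 3: 3+0=3, 3+5=1, 3+6=2
a = 4: 4+0=4, 4+5=2, 4+6=3
a = 5: 5+0=5, 5+5=3, 5+6=4
Distinct residues collected: {0, 1, 2, 3, 4, 5, 6}
|A + B| = 7 (out of 7 total residues).

A + B = {0, 1, 2, 3, 4, 5, 6}


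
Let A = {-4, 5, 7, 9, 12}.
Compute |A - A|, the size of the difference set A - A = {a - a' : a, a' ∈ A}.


A - A = {a - a' : a, a' ∈ A}; |A| = 5.
Bounds: 2|A|-1 ≤ |A - A| ≤ |A|² - |A| + 1, i.e. 9 ≤ |A - A| ≤ 21.
Note: 0 ∈ A - A always (from a - a). The set is symmetric: if d ∈ A - A then -d ∈ A - A.
Enumerate nonzero differences d = a - a' with a > a' (then include -d):
Positive differences: {2, 3, 4, 5, 7, 9, 11, 13, 16}
Full difference set: {0} ∪ (positive diffs) ∪ (negative diffs).
|A - A| = 1 + 2·9 = 19 (matches direct enumeration: 19).

|A - A| = 19


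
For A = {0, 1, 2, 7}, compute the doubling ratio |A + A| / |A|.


|A| = 4.
Compute A + A by enumerating all 16 pairs.
A + A = {0, 1, 2, 3, 4, 7, 8, 9, 14}, so |A + A| = 9.
K = |A + A| / |A| = 9/4 (already in lowest terms) ≈ 2.2500.
Reference: AP of size 4 gives K = 7/4 ≈ 1.7500; a fully generic set of size 4 gives K ≈ 2.5000.

|A| = 4, |A + A| = 9, K = 9/4.


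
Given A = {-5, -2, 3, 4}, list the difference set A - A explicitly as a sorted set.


A - A = {a - a' : a, a' ∈ A}.
Compute a - a' for each ordered pair (a, a'):
a = -5: -5--5=0, -5--2=-3, -5-3=-8, -5-4=-9
a = -2: -2--5=3, -2--2=0, -2-3=-5, -2-4=-6
a = 3: 3--5=8, 3--2=5, 3-3=0, 3-4=-1
a = 4: 4--5=9, 4--2=6, 4-3=1, 4-4=0
Collecting distinct values (and noting 0 appears from a-a):
A - A = {-9, -8, -6, -5, -3, -1, 0, 1, 3, 5, 6, 8, 9}
|A - A| = 13

A - A = {-9, -8, -6, -5, -3, -1, 0, 1, 3, 5, 6, 8, 9}


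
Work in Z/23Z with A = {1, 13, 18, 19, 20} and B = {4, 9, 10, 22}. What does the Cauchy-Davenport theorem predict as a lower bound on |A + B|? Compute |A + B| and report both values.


Cauchy-Davenport: |A + B| ≥ min(p, |A| + |B| - 1) for A, B nonempty in Z/pZ.
|A| = 5, |B| = 4, p = 23.
CD lower bound = min(23, 5 + 4 - 1) = min(23, 8) = 8.
Compute A + B mod 23 directly:
a = 1: 1+4=5, 1+9=10, 1+10=11, 1+22=0
a = 13: 13+4=17, 13+9=22, 13+10=0, 13+22=12
a = 18: 18+4=22, 18+9=4, 18+10=5, 18+22=17
a = 19: 19+4=0, 19+9=5, 19+10=6, 19+22=18
a = 20: 20+4=1, 20+9=6, 20+10=7, 20+22=19
A + B = {0, 1, 4, 5, 6, 7, 10, 11, 12, 17, 18, 19, 22}, so |A + B| = 13.
Verify: 13 ≥ 8? Yes ✓.

CD lower bound = 8, actual |A + B| = 13.


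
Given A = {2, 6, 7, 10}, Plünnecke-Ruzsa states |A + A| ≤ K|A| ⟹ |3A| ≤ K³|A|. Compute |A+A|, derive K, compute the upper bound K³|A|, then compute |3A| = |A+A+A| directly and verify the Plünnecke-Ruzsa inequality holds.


|A| = 4.
Step 1: Compute A + A by enumerating all 16 pairs.
A + A = {4, 8, 9, 12, 13, 14, 16, 17, 20}, so |A + A| = 9.
Step 2: Doubling constant K = |A + A|/|A| = 9/4 = 9/4 ≈ 2.2500.
Step 3: Plünnecke-Ruzsa gives |3A| ≤ K³·|A| = (2.2500)³ · 4 ≈ 45.5625.
Step 4: Compute 3A = A + A + A directly by enumerating all triples (a,b,c) ∈ A³; |3A| = 16.
Step 5: Check 16 ≤ 45.5625? Yes ✓.

K = 9/4, Plünnecke-Ruzsa bound K³|A| ≈ 45.5625, |3A| = 16, inequality holds.


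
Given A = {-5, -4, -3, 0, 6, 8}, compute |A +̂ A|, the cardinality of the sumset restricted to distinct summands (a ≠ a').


Restricted sumset: A +̂ A = {a + a' : a ∈ A, a' ∈ A, a ≠ a'}.
Equivalently, take A + A and drop any sum 2a that is achievable ONLY as a + a for a ∈ A (i.e. sums representable only with equal summands).
Enumerate pairs (a, a') with a < a' (symmetric, so each unordered pair gives one sum; this covers all a ≠ a'):
  -5 + -4 = -9
  -5 + -3 = -8
  -5 + 0 = -5
  -5 + 6 = 1
  -5 + 8 = 3
  -4 + -3 = -7
  -4 + 0 = -4
  -4 + 6 = 2
  -4 + 8 = 4
  -3 + 0 = -3
  -3 + 6 = 3
  -3 + 8 = 5
  0 + 6 = 6
  0 + 8 = 8
  6 + 8 = 14
Collected distinct sums: {-9, -8, -7, -5, -4, -3, 1, 2, 3, 4, 5, 6, 8, 14}
|A +̂ A| = 14
(Reference bound: |A +̂ A| ≥ 2|A| - 3 for |A| ≥ 2, with |A| = 6 giving ≥ 9.)

|A +̂ A| = 14


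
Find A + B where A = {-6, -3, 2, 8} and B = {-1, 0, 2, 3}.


A + B = {a + b : a ∈ A, b ∈ B}.
Enumerate all |A|·|B| = 4·4 = 16 pairs (a, b) and collect distinct sums.
a = -6: -6+-1=-7, -6+0=-6, -6+2=-4, -6+3=-3
a = -3: -3+-1=-4, -3+0=-3, -3+2=-1, -3+3=0
a = 2: 2+-1=1, 2+0=2, 2+2=4, 2+3=5
a = 8: 8+-1=7, 8+0=8, 8+2=10, 8+3=11
Collecting distinct sums: A + B = {-7, -6, -4, -3, -1, 0, 1, 2, 4, 5, 7, 8, 10, 11}
|A + B| = 14

A + B = {-7, -6, -4, -3, -1, 0, 1, 2, 4, 5, 7, 8, 10, 11}


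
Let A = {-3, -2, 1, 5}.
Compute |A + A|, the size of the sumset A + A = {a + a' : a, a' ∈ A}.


A + A = {a + a' : a, a' ∈ A}; |A| = 4.
General bounds: 2|A| - 1 ≤ |A + A| ≤ |A|(|A|+1)/2, i.e. 7 ≤ |A + A| ≤ 10.
Lower bound 2|A|-1 is attained iff A is an arithmetic progression.
Enumerate sums a + a' for a ≤ a' (symmetric, so this suffices):
a = -3: -3+-3=-6, -3+-2=-5, -3+1=-2, -3+5=2
a = -2: -2+-2=-4, -2+1=-1, -2+5=3
a = 1: 1+1=2, 1+5=6
a = 5: 5+5=10
Distinct sums: {-6, -5, -4, -2, -1, 2, 3, 6, 10}
|A + A| = 9

|A + A| = 9


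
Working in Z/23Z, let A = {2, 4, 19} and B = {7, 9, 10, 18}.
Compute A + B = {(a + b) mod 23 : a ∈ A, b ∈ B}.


Work in Z/23Z: reduce every sum a + b modulo 23.
Enumerate all 12 pairs:
a = 2: 2+7=9, 2+9=11, 2+10=12, 2+18=20
a = 4: 4+7=11, 4+9=13, 4+10=14, 4+18=22
a = 19: 19+7=3, 19+9=5, 19+10=6, 19+18=14
Distinct residues collected: {3, 5, 6, 9, 11, 12, 13, 14, 20, 22}
|A + B| = 10 (out of 23 total residues).

A + B = {3, 5, 6, 9, 11, 12, 13, 14, 20, 22}


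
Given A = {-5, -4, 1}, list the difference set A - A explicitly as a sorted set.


A - A = {a - a' : a, a' ∈ A}.
Compute a - a' for each ordered pair (a, a'):
a = -5: -5--5=0, -5--4=-1, -5-1=-6
a = -4: -4--5=1, -4--4=0, -4-1=-5
a = 1: 1--5=6, 1--4=5, 1-1=0
Collecting distinct values (and noting 0 appears from a-a):
A - A = {-6, -5, -1, 0, 1, 5, 6}
|A - A| = 7

A - A = {-6, -5, -1, 0, 1, 5, 6}


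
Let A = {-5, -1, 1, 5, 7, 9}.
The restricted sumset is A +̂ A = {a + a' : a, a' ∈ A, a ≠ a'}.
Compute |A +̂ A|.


Restricted sumset: A +̂ A = {a + a' : a ∈ A, a' ∈ A, a ≠ a'}.
Equivalently, take A + A and drop any sum 2a that is achievable ONLY as a + a for a ∈ A (i.e. sums representable only with equal summands).
Enumerate pairs (a, a') with a < a' (symmetric, so each unordered pair gives one sum; this covers all a ≠ a'):
  -5 + -1 = -6
  -5 + 1 = -4
  -5 + 5 = 0
  -5 + 7 = 2
  -5 + 9 = 4
  -1 + 1 = 0
  -1 + 5 = 4
  -1 + 7 = 6
  -1 + 9 = 8
  1 + 5 = 6
  1 + 7 = 8
  1 + 9 = 10
  5 + 7 = 12
  5 + 9 = 14
  7 + 9 = 16
Collected distinct sums: {-6, -4, 0, 2, 4, 6, 8, 10, 12, 14, 16}
|A +̂ A| = 11
(Reference bound: |A +̂ A| ≥ 2|A| - 3 for |A| ≥ 2, with |A| = 6 giving ≥ 9.)

|A +̂ A| = 11


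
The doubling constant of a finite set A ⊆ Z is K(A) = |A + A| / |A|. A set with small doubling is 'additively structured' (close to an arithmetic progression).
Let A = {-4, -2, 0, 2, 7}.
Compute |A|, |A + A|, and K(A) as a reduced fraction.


|A| = 5.
Compute A + A by enumerating all 25 pairs.
A + A = {-8, -6, -4, -2, 0, 2, 3, 4, 5, 7, 9, 14}, so |A + A| = 12.
K = |A + A| / |A| = 12/5 (already in lowest terms) ≈ 2.4000.
Reference: AP of size 5 gives K = 9/5 ≈ 1.8000; a fully generic set of size 5 gives K ≈ 3.0000.

|A| = 5, |A + A| = 12, K = 12/5.


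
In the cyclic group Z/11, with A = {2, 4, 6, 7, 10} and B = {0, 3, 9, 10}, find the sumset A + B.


Work in Z/11Z: reduce every sum a + b modulo 11.
Enumerate all 20 pairs:
a = 2: 2+0=2, 2+3=5, 2+9=0, 2+10=1
a = 4: 4+0=4, 4+3=7, 4+9=2, 4+10=3
a = 6: 6+0=6, 6+3=9, 6+9=4, 6+10=5
a = 7: 7+0=7, 7+3=10, 7+9=5, 7+10=6
a = 10: 10+0=10, 10+3=2, 10+9=8, 10+10=9
Distinct residues collected: {0, 1, 2, 3, 4, 5, 6, 7, 8, 9, 10}
|A + B| = 11 (out of 11 total residues).

A + B = {0, 1, 2, 3, 4, 5, 6, 7, 8, 9, 10}


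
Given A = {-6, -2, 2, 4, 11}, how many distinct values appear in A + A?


A + A = {a + a' : a, a' ∈ A}; |A| = 5.
General bounds: 2|A| - 1 ≤ |A + A| ≤ |A|(|A|+1)/2, i.e. 9 ≤ |A + A| ≤ 15.
Lower bound 2|A|-1 is attained iff A is an arithmetic progression.
Enumerate sums a + a' for a ≤ a' (symmetric, so this suffices):
a = -6: -6+-6=-12, -6+-2=-8, -6+2=-4, -6+4=-2, -6+11=5
a = -2: -2+-2=-4, -2+2=0, -2+4=2, -2+11=9
a = 2: 2+2=4, 2+4=6, 2+11=13
a = 4: 4+4=8, 4+11=15
a = 11: 11+11=22
Distinct sums: {-12, -8, -4, -2, 0, 2, 4, 5, 6, 8, 9, 13, 15, 22}
|A + A| = 14

|A + A| = 14


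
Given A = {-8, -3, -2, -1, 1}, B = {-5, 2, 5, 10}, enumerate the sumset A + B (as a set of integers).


A + B = {a + b : a ∈ A, b ∈ B}.
Enumerate all |A|·|B| = 5·4 = 20 pairs (a, b) and collect distinct sums.
a = -8: -8+-5=-13, -8+2=-6, -8+5=-3, -8+10=2
a = -3: -3+-5=-8, -3+2=-1, -3+5=2, -3+10=7
a = -2: -2+-5=-7, -2+2=0, -2+5=3, -2+10=8
a = -1: -1+-5=-6, -1+2=1, -1+5=4, -1+10=9
a = 1: 1+-5=-4, 1+2=3, 1+5=6, 1+10=11
Collecting distinct sums: A + B = {-13, -8, -7, -6, -4, -3, -1, 0, 1, 2, 3, 4, 6, 7, 8, 9, 11}
|A + B| = 17

A + B = {-13, -8, -7, -6, -4, -3, -1, 0, 1, 2, 3, 4, 6, 7, 8, 9, 11}


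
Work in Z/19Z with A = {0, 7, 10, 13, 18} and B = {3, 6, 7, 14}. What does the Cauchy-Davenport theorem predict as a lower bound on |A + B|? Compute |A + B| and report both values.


Cauchy-Davenport: |A + B| ≥ min(p, |A| + |B| - 1) for A, B nonempty in Z/pZ.
|A| = 5, |B| = 4, p = 19.
CD lower bound = min(19, 5 + 4 - 1) = min(19, 8) = 8.
Compute A + B mod 19 directly:
a = 0: 0+3=3, 0+6=6, 0+7=7, 0+14=14
a = 7: 7+3=10, 7+6=13, 7+7=14, 7+14=2
a = 10: 10+3=13, 10+6=16, 10+7=17, 10+14=5
a = 13: 13+3=16, 13+6=0, 13+7=1, 13+14=8
a = 18: 18+3=2, 18+6=5, 18+7=6, 18+14=13
A + B = {0, 1, 2, 3, 5, 6, 7, 8, 10, 13, 14, 16, 17}, so |A + B| = 13.
Verify: 13 ≥ 8? Yes ✓.

CD lower bound = 8, actual |A + B| = 13.


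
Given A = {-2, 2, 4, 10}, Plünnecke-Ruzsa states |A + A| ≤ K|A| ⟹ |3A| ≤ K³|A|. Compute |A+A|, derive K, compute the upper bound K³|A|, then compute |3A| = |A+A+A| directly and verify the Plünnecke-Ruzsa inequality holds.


|A| = 4.
Step 1: Compute A + A by enumerating all 16 pairs.
A + A = {-4, 0, 2, 4, 6, 8, 12, 14, 20}, so |A + A| = 9.
Step 2: Doubling constant K = |A + A|/|A| = 9/4 = 9/4 ≈ 2.2500.
Step 3: Plünnecke-Ruzsa gives |3A| ≤ K³·|A| = (2.2500)³ · 4 ≈ 45.5625.
Step 4: Compute 3A = A + A + A directly by enumerating all triples (a,b,c) ∈ A³; |3A| = 15.
Step 5: Check 15 ≤ 45.5625? Yes ✓.

K = 9/4, Plünnecke-Ruzsa bound K³|A| ≈ 45.5625, |3A| = 15, inequality holds.


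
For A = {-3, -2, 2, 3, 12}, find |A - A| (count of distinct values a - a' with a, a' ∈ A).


A - A = {a - a' : a, a' ∈ A}; |A| = 5.
Bounds: 2|A|-1 ≤ |A - A| ≤ |A|² - |A| + 1, i.e. 9 ≤ |A - A| ≤ 21.
Note: 0 ∈ A - A always (from a - a). The set is symmetric: if d ∈ A - A then -d ∈ A - A.
Enumerate nonzero differences d = a - a' with a > a' (then include -d):
Positive differences: {1, 4, 5, 6, 9, 10, 14, 15}
Full difference set: {0} ∪ (positive diffs) ∪ (negative diffs).
|A - A| = 1 + 2·8 = 17 (matches direct enumeration: 17).

|A - A| = 17


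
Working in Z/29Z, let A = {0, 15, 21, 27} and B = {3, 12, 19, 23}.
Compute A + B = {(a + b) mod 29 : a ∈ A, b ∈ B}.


Work in Z/29Z: reduce every sum a + b modulo 29.
Enumerate all 16 pairs:
a = 0: 0+3=3, 0+12=12, 0+19=19, 0+23=23
a = 15: 15+3=18, 15+12=27, 15+19=5, 15+23=9
a = 21: 21+3=24, 21+12=4, 21+19=11, 21+23=15
a = 27: 27+3=1, 27+12=10, 27+19=17, 27+23=21
Distinct residues collected: {1, 3, 4, 5, 9, 10, 11, 12, 15, 17, 18, 19, 21, 23, 24, 27}
|A + B| = 16 (out of 29 total residues).

A + B = {1, 3, 4, 5, 9, 10, 11, 12, 15, 17, 18, 19, 21, 23, 24, 27}


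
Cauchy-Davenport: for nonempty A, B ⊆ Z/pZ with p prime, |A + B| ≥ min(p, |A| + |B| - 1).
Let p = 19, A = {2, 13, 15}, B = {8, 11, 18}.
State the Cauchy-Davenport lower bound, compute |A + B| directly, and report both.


Cauchy-Davenport: |A + B| ≥ min(p, |A| + |B| - 1) for A, B nonempty in Z/pZ.
|A| = 3, |B| = 3, p = 19.
CD lower bound = min(19, 3 + 3 - 1) = min(19, 5) = 5.
Compute A + B mod 19 directly:
a = 2: 2+8=10, 2+11=13, 2+18=1
a = 13: 13+8=2, 13+11=5, 13+18=12
a = 15: 15+8=4, 15+11=7, 15+18=14
A + B = {1, 2, 4, 5, 7, 10, 12, 13, 14}, so |A + B| = 9.
Verify: 9 ≥ 5? Yes ✓.

CD lower bound = 5, actual |A + B| = 9.


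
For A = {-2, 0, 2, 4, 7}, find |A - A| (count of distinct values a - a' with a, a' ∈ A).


A - A = {a - a' : a, a' ∈ A}; |A| = 5.
Bounds: 2|A|-1 ≤ |A - A| ≤ |A|² - |A| + 1, i.e. 9 ≤ |A - A| ≤ 21.
Note: 0 ∈ A - A always (from a - a). The set is symmetric: if d ∈ A - A then -d ∈ A - A.
Enumerate nonzero differences d = a - a' with a > a' (then include -d):
Positive differences: {2, 3, 4, 5, 6, 7, 9}
Full difference set: {0} ∪ (positive diffs) ∪ (negative diffs).
|A - A| = 1 + 2·7 = 15 (matches direct enumeration: 15).

|A - A| = 15


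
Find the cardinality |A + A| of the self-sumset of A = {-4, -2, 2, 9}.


A + A = {a + a' : a, a' ∈ A}; |A| = 4.
General bounds: 2|A| - 1 ≤ |A + A| ≤ |A|(|A|+1)/2, i.e. 7 ≤ |A + A| ≤ 10.
Lower bound 2|A|-1 is attained iff A is an arithmetic progression.
Enumerate sums a + a' for a ≤ a' (symmetric, so this suffices):
a = -4: -4+-4=-8, -4+-2=-6, -4+2=-2, -4+9=5
a = -2: -2+-2=-4, -2+2=0, -2+9=7
a = 2: 2+2=4, 2+9=11
a = 9: 9+9=18
Distinct sums: {-8, -6, -4, -2, 0, 4, 5, 7, 11, 18}
|A + A| = 10

|A + A| = 10


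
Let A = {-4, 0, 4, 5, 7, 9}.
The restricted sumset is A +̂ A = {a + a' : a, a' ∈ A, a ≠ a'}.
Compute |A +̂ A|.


Restricted sumset: A +̂ A = {a + a' : a ∈ A, a' ∈ A, a ≠ a'}.
Equivalently, take A + A and drop any sum 2a that is achievable ONLY as a + a for a ∈ A (i.e. sums representable only with equal summands).
Enumerate pairs (a, a') with a < a' (symmetric, so each unordered pair gives one sum; this covers all a ≠ a'):
  -4 + 0 = -4
  -4 + 4 = 0
  -4 + 5 = 1
  -4 + 7 = 3
  -4 + 9 = 5
  0 + 4 = 4
  0 + 5 = 5
  0 + 7 = 7
  0 + 9 = 9
  4 + 5 = 9
  4 + 7 = 11
  4 + 9 = 13
  5 + 7 = 12
  5 + 9 = 14
  7 + 9 = 16
Collected distinct sums: {-4, 0, 1, 3, 4, 5, 7, 9, 11, 12, 13, 14, 16}
|A +̂ A| = 13
(Reference bound: |A +̂ A| ≥ 2|A| - 3 for |A| ≥ 2, with |A| = 6 giving ≥ 9.)

|A +̂ A| = 13


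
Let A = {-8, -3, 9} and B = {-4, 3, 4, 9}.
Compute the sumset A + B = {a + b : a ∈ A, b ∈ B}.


A + B = {a + b : a ∈ A, b ∈ B}.
Enumerate all |A|·|B| = 3·4 = 12 pairs (a, b) and collect distinct sums.
a = -8: -8+-4=-12, -8+3=-5, -8+4=-4, -8+9=1
a = -3: -3+-4=-7, -3+3=0, -3+4=1, -3+9=6
a = 9: 9+-4=5, 9+3=12, 9+4=13, 9+9=18
Collecting distinct sums: A + B = {-12, -7, -5, -4, 0, 1, 5, 6, 12, 13, 18}
|A + B| = 11

A + B = {-12, -7, -5, -4, 0, 1, 5, 6, 12, 13, 18}


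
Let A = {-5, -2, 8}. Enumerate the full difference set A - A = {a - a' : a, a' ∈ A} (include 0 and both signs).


A - A = {a - a' : a, a' ∈ A}.
Compute a - a' for each ordered pair (a, a'):
a = -5: -5--5=0, -5--2=-3, -5-8=-13
a = -2: -2--5=3, -2--2=0, -2-8=-10
a = 8: 8--5=13, 8--2=10, 8-8=0
Collecting distinct values (and noting 0 appears from a-a):
A - A = {-13, -10, -3, 0, 3, 10, 13}
|A - A| = 7

A - A = {-13, -10, -3, 0, 3, 10, 13}


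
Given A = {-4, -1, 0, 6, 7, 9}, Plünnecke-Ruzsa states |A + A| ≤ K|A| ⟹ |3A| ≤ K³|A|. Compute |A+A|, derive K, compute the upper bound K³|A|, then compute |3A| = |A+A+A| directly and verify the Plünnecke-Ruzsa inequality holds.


|A| = 6.
Step 1: Compute A + A by enumerating all 36 pairs.
A + A = {-8, -5, -4, -2, -1, 0, 2, 3, 5, 6, 7, 8, 9, 12, 13, 14, 15, 16, 18}, so |A + A| = 19.
Step 2: Doubling constant K = |A + A|/|A| = 19/6 = 19/6 ≈ 3.1667.
Step 3: Plünnecke-Ruzsa gives |3A| ≤ K³·|A| = (3.1667)³ · 6 ≈ 190.5278.
Step 4: Compute 3A = A + A + A directly by enumerating all triples (a,b,c) ∈ A³; |3A| = 36.
Step 5: Check 36 ≤ 190.5278? Yes ✓.

K = 19/6, Plünnecke-Ruzsa bound K³|A| ≈ 190.5278, |3A| = 36, inequality holds.


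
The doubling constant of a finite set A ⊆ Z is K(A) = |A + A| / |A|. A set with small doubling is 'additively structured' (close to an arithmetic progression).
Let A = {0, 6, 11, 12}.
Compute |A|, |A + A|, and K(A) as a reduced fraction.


|A| = 4.
Compute A + A by enumerating all 16 pairs.
A + A = {0, 6, 11, 12, 17, 18, 22, 23, 24}, so |A + A| = 9.
K = |A + A| / |A| = 9/4 (already in lowest terms) ≈ 2.2500.
Reference: AP of size 4 gives K = 7/4 ≈ 1.7500; a fully generic set of size 4 gives K ≈ 2.5000.

|A| = 4, |A + A| = 9, K = 9/4.


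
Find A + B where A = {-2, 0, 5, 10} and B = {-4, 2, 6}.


A + B = {a + b : a ∈ A, b ∈ B}.
Enumerate all |A|·|B| = 4·3 = 12 pairs (a, b) and collect distinct sums.
a = -2: -2+-4=-6, -2+2=0, -2+6=4
a = 0: 0+-4=-4, 0+2=2, 0+6=6
a = 5: 5+-4=1, 5+2=7, 5+6=11
a = 10: 10+-4=6, 10+2=12, 10+6=16
Collecting distinct sums: A + B = {-6, -4, 0, 1, 2, 4, 6, 7, 11, 12, 16}
|A + B| = 11

A + B = {-6, -4, 0, 1, 2, 4, 6, 7, 11, 12, 16}


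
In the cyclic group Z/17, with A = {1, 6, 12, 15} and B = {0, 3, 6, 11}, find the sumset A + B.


Work in Z/17Z: reduce every sum a + b modulo 17.
Enumerate all 16 pairs:
a = 1: 1+0=1, 1+3=4, 1+6=7, 1+11=12
a = 6: 6+0=6, 6+3=9, 6+6=12, 6+11=0
a = 12: 12+0=12, 12+3=15, 12+6=1, 12+11=6
a = 15: 15+0=15, 15+3=1, 15+6=4, 15+11=9
Distinct residues collected: {0, 1, 4, 6, 7, 9, 12, 15}
|A + B| = 8 (out of 17 total residues).

A + B = {0, 1, 4, 6, 7, 9, 12, 15}


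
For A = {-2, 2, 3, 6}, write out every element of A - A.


A - A = {a - a' : a, a' ∈ A}.
Compute a - a' for each ordered pair (a, a'):
a = -2: -2--2=0, -2-2=-4, -2-3=-5, -2-6=-8
a = 2: 2--2=4, 2-2=0, 2-3=-1, 2-6=-4
a = 3: 3--2=5, 3-2=1, 3-3=0, 3-6=-3
a = 6: 6--2=8, 6-2=4, 6-3=3, 6-6=0
Collecting distinct values (and noting 0 appears from a-a):
A - A = {-8, -5, -4, -3, -1, 0, 1, 3, 4, 5, 8}
|A - A| = 11

A - A = {-8, -5, -4, -3, -1, 0, 1, 3, 4, 5, 8}


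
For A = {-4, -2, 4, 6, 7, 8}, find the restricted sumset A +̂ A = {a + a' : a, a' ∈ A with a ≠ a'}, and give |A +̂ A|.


Restricted sumset: A +̂ A = {a + a' : a ∈ A, a' ∈ A, a ≠ a'}.
Equivalently, take A + A and drop any sum 2a that is achievable ONLY as a + a for a ∈ A (i.e. sums representable only with equal summands).
Enumerate pairs (a, a') with a < a' (symmetric, so each unordered pair gives one sum; this covers all a ≠ a'):
  -4 + -2 = -6
  -4 + 4 = 0
  -4 + 6 = 2
  -4 + 7 = 3
  -4 + 8 = 4
  -2 + 4 = 2
  -2 + 6 = 4
  -2 + 7 = 5
  -2 + 8 = 6
  4 + 6 = 10
  4 + 7 = 11
  4 + 8 = 12
  6 + 7 = 13
  6 + 8 = 14
  7 + 8 = 15
Collected distinct sums: {-6, 0, 2, 3, 4, 5, 6, 10, 11, 12, 13, 14, 15}
|A +̂ A| = 13
(Reference bound: |A +̂ A| ≥ 2|A| - 3 for |A| ≥ 2, with |A| = 6 giving ≥ 9.)

|A +̂ A| = 13


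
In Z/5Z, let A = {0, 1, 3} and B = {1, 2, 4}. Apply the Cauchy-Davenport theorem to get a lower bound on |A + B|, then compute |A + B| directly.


Cauchy-Davenport: |A + B| ≥ min(p, |A| + |B| - 1) for A, B nonempty in Z/pZ.
|A| = 3, |B| = 3, p = 5.
CD lower bound = min(5, 3 + 3 - 1) = min(5, 5) = 5.
Compute A + B mod 5 directly:
a = 0: 0+1=1, 0+2=2, 0+4=4
a = 1: 1+1=2, 1+2=3, 1+4=0
a = 3: 3+1=4, 3+2=0, 3+4=2
A + B = {0, 1, 2, 3, 4}, so |A + B| = 5.
Verify: 5 ≥ 5? Yes ✓.

CD lower bound = 5, actual |A + B| = 5.


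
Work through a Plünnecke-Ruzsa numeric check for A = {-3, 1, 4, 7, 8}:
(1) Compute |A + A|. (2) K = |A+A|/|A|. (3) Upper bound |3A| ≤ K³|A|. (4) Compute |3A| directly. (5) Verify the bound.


|A| = 5.
Step 1: Compute A + A by enumerating all 25 pairs.
A + A = {-6, -2, 1, 2, 4, 5, 8, 9, 11, 12, 14, 15, 16}, so |A + A| = 13.
Step 2: Doubling constant K = |A + A|/|A| = 13/5 = 13/5 ≈ 2.6000.
Step 3: Plünnecke-Ruzsa gives |3A| ≤ K³·|A| = (2.6000)³ · 5 ≈ 87.8800.
Step 4: Compute 3A = A + A + A directly by enumerating all triples (a,b,c) ∈ A³; |3A| = 25.
Step 5: Check 25 ≤ 87.8800? Yes ✓.

K = 13/5, Plünnecke-Ruzsa bound K³|A| ≈ 87.8800, |3A| = 25, inequality holds.


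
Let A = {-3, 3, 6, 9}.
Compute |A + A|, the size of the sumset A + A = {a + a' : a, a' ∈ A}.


A + A = {a + a' : a, a' ∈ A}; |A| = 4.
General bounds: 2|A| - 1 ≤ |A + A| ≤ |A|(|A|+1)/2, i.e. 7 ≤ |A + A| ≤ 10.
Lower bound 2|A|-1 is attained iff A is an arithmetic progression.
Enumerate sums a + a' for a ≤ a' (symmetric, so this suffices):
a = -3: -3+-3=-6, -3+3=0, -3+6=3, -3+9=6
a = 3: 3+3=6, 3+6=9, 3+9=12
a = 6: 6+6=12, 6+9=15
a = 9: 9+9=18
Distinct sums: {-6, 0, 3, 6, 9, 12, 15, 18}
|A + A| = 8

|A + A| = 8


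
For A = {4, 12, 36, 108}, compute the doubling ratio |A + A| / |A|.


|A| = 4.
Compute A + A by enumerating all 16 pairs.
A + A = {8, 16, 24, 40, 48, 72, 112, 120, 144, 216}, so |A + A| = 10.
K = |A + A| / |A| = 10/4 = 5/2 ≈ 2.5000.
Reference: AP of size 4 gives K = 7/4 ≈ 1.7500; a fully generic set of size 4 gives K ≈ 2.5000.

|A| = 4, |A + A| = 10, K = 10/4 = 5/2.


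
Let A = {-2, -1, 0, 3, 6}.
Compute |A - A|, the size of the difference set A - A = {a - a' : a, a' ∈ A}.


A - A = {a - a' : a, a' ∈ A}; |A| = 5.
Bounds: 2|A|-1 ≤ |A - A| ≤ |A|² - |A| + 1, i.e. 9 ≤ |A - A| ≤ 21.
Note: 0 ∈ A - A always (from a - a). The set is symmetric: if d ∈ A - A then -d ∈ A - A.
Enumerate nonzero differences d = a - a' with a > a' (then include -d):
Positive differences: {1, 2, 3, 4, 5, 6, 7, 8}
Full difference set: {0} ∪ (positive diffs) ∪ (negative diffs).
|A - A| = 1 + 2·8 = 17 (matches direct enumeration: 17).

|A - A| = 17


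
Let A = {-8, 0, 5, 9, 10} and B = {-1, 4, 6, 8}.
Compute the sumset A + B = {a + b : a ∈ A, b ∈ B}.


A + B = {a + b : a ∈ A, b ∈ B}.
Enumerate all |A|·|B| = 5·4 = 20 pairs (a, b) and collect distinct sums.
a = -8: -8+-1=-9, -8+4=-4, -8+6=-2, -8+8=0
a = 0: 0+-1=-1, 0+4=4, 0+6=6, 0+8=8
a = 5: 5+-1=4, 5+4=9, 5+6=11, 5+8=13
a = 9: 9+-1=8, 9+4=13, 9+6=15, 9+8=17
a = 10: 10+-1=9, 10+4=14, 10+6=16, 10+8=18
Collecting distinct sums: A + B = {-9, -4, -2, -1, 0, 4, 6, 8, 9, 11, 13, 14, 15, 16, 17, 18}
|A + B| = 16

A + B = {-9, -4, -2, -1, 0, 4, 6, 8, 9, 11, 13, 14, 15, 16, 17, 18}


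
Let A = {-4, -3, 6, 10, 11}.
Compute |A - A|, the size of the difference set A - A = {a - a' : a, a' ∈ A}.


A - A = {a - a' : a, a' ∈ A}; |A| = 5.
Bounds: 2|A|-1 ≤ |A - A| ≤ |A|² - |A| + 1, i.e. 9 ≤ |A - A| ≤ 21.
Note: 0 ∈ A - A always (from a - a). The set is symmetric: if d ∈ A - A then -d ∈ A - A.
Enumerate nonzero differences d = a - a' with a > a' (then include -d):
Positive differences: {1, 4, 5, 9, 10, 13, 14, 15}
Full difference set: {0} ∪ (positive diffs) ∪ (negative diffs).
|A - A| = 1 + 2·8 = 17 (matches direct enumeration: 17).

|A - A| = 17


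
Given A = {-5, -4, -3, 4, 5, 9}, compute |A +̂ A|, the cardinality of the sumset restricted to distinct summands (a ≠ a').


Restricted sumset: A +̂ A = {a + a' : a ∈ A, a' ∈ A, a ≠ a'}.
Equivalently, take A + A and drop any sum 2a that is achievable ONLY as a + a for a ∈ A (i.e. sums representable only with equal summands).
Enumerate pairs (a, a') with a < a' (symmetric, so each unordered pair gives one sum; this covers all a ≠ a'):
  -5 + -4 = -9
  -5 + -3 = -8
  -5 + 4 = -1
  -5 + 5 = 0
  -5 + 9 = 4
  -4 + -3 = -7
  -4 + 4 = 0
  -4 + 5 = 1
  -4 + 9 = 5
  -3 + 4 = 1
  -3 + 5 = 2
  -3 + 9 = 6
  4 + 5 = 9
  4 + 9 = 13
  5 + 9 = 14
Collected distinct sums: {-9, -8, -7, -1, 0, 1, 2, 4, 5, 6, 9, 13, 14}
|A +̂ A| = 13
(Reference bound: |A +̂ A| ≥ 2|A| - 3 for |A| ≥ 2, with |A| = 6 giving ≥ 9.)

|A +̂ A| = 13


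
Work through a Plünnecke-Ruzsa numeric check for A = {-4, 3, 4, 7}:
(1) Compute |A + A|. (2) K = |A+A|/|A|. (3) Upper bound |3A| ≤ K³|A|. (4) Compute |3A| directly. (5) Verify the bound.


|A| = 4.
Step 1: Compute A + A by enumerating all 16 pairs.
A + A = {-8, -1, 0, 3, 6, 7, 8, 10, 11, 14}, so |A + A| = 10.
Step 2: Doubling constant K = |A + A|/|A| = 10/4 = 10/4 ≈ 2.5000.
Step 3: Plünnecke-Ruzsa gives |3A| ≤ K³·|A| = (2.5000)³ · 4 ≈ 62.5000.
Step 4: Compute 3A = A + A + A directly by enumerating all triples (a,b,c) ∈ A³; |3A| = 19.
Step 5: Check 19 ≤ 62.5000? Yes ✓.

K = 10/4, Plünnecke-Ruzsa bound K³|A| ≈ 62.5000, |3A| = 19, inequality holds.


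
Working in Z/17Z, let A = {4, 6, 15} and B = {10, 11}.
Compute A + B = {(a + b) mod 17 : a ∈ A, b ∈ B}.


Work in Z/17Z: reduce every sum a + b modulo 17.
Enumerate all 6 pairs:
a = 4: 4+10=14, 4+11=15
a = 6: 6+10=16, 6+11=0
a = 15: 15+10=8, 15+11=9
Distinct residues collected: {0, 8, 9, 14, 15, 16}
|A + B| = 6 (out of 17 total residues).

A + B = {0, 8, 9, 14, 15, 16}


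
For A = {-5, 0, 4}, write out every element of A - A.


A - A = {a - a' : a, a' ∈ A}.
Compute a - a' for each ordered pair (a, a'):
a = -5: -5--5=0, -5-0=-5, -5-4=-9
a = 0: 0--5=5, 0-0=0, 0-4=-4
a = 4: 4--5=9, 4-0=4, 4-4=0
Collecting distinct values (and noting 0 appears from a-a):
A - A = {-9, -5, -4, 0, 4, 5, 9}
|A - A| = 7

A - A = {-9, -5, -4, 0, 4, 5, 9}


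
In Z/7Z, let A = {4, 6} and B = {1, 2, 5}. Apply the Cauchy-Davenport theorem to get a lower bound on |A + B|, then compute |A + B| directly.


Cauchy-Davenport: |A + B| ≥ min(p, |A| + |B| - 1) for A, B nonempty in Z/pZ.
|A| = 2, |B| = 3, p = 7.
CD lower bound = min(7, 2 + 3 - 1) = min(7, 4) = 4.
Compute A + B mod 7 directly:
a = 4: 4+1=5, 4+2=6, 4+5=2
a = 6: 6+1=0, 6+2=1, 6+5=4
A + B = {0, 1, 2, 4, 5, 6}, so |A + B| = 6.
Verify: 6 ≥ 4? Yes ✓.

CD lower bound = 4, actual |A + B| = 6.


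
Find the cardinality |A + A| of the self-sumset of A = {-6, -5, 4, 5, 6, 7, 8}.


A + A = {a + a' : a, a' ∈ A}; |A| = 7.
General bounds: 2|A| - 1 ≤ |A + A| ≤ |A|(|A|+1)/2, i.e. 13 ≤ |A + A| ≤ 28.
Lower bound 2|A|-1 is attained iff A is an arithmetic progression.
Enumerate sums a + a' for a ≤ a' (symmetric, so this suffices):
a = -6: -6+-6=-12, -6+-5=-11, -6+4=-2, -6+5=-1, -6+6=0, -6+7=1, -6+8=2
a = -5: -5+-5=-10, -5+4=-1, -5+5=0, -5+6=1, -5+7=2, -5+8=3
a = 4: 4+4=8, 4+5=9, 4+6=10, 4+7=11, 4+8=12
a = 5: 5+5=10, 5+6=11, 5+7=12, 5+8=13
a = 6: 6+6=12, 6+7=13, 6+8=14
a = 7: 7+7=14, 7+8=15
a = 8: 8+8=16
Distinct sums: {-12, -11, -10, -2, -1, 0, 1, 2, 3, 8, 9, 10, 11, 12, 13, 14, 15, 16}
|A + A| = 18

|A + A| = 18


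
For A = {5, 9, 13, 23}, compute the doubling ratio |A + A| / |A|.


|A| = 4.
Compute A + A by enumerating all 16 pairs.
A + A = {10, 14, 18, 22, 26, 28, 32, 36, 46}, so |A + A| = 9.
K = |A + A| / |A| = 9/4 (already in lowest terms) ≈ 2.2500.
Reference: AP of size 4 gives K = 7/4 ≈ 1.7500; a fully generic set of size 4 gives K ≈ 2.5000.

|A| = 4, |A + A| = 9, K = 9/4.


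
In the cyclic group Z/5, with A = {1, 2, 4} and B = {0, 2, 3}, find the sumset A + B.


Work in Z/5Z: reduce every sum a + b modulo 5.
Enumerate all 9 pairs:
a = 1: 1+0=1, 1+2=3, 1+3=4
a = 2: 2+0=2, 2+2=4, 2+3=0
a = 4: 4+0=4, 4+2=1, 4+3=2
Distinct residues collected: {0, 1, 2, 3, 4}
|A + B| = 5 (out of 5 total residues).

A + B = {0, 1, 2, 3, 4}


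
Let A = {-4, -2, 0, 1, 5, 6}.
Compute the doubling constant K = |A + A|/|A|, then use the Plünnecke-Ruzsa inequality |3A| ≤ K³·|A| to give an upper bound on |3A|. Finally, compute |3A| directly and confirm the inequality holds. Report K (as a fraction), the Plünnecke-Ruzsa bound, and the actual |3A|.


|A| = 6.
Step 1: Compute A + A by enumerating all 36 pairs.
A + A = {-8, -6, -4, -3, -2, -1, 0, 1, 2, 3, 4, 5, 6, 7, 10, 11, 12}, so |A + A| = 17.
Step 2: Doubling constant K = |A + A|/|A| = 17/6 = 17/6 ≈ 2.8333.
Step 3: Plünnecke-Ruzsa gives |3A| ≤ K³·|A| = (2.8333)³ · 6 ≈ 136.4722.
Step 4: Compute 3A = A + A + A directly by enumerating all triples (a,b,c) ∈ A³; |3A| = 28.
Step 5: Check 28 ≤ 136.4722? Yes ✓.

K = 17/6, Plünnecke-Ruzsa bound K³|A| ≈ 136.4722, |3A| = 28, inequality holds.


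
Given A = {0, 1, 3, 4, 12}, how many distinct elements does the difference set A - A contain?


A - A = {a - a' : a, a' ∈ A}; |A| = 5.
Bounds: 2|A|-1 ≤ |A - A| ≤ |A|² - |A| + 1, i.e. 9 ≤ |A - A| ≤ 21.
Note: 0 ∈ A - A always (from a - a). The set is symmetric: if d ∈ A - A then -d ∈ A - A.
Enumerate nonzero differences d = a - a' with a > a' (then include -d):
Positive differences: {1, 2, 3, 4, 8, 9, 11, 12}
Full difference set: {0} ∪ (positive diffs) ∪ (negative diffs).
|A - A| = 1 + 2·8 = 17 (matches direct enumeration: 17).

|A - A| = 17


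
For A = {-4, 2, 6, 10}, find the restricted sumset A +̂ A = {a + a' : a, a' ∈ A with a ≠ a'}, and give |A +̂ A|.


Restricted sumset: A +̂ A = {a + a' : a ∈ A, a' ∈ A, a ≠ a'}.
Equivalently, take A + A and drop any sum 2a that is achievable ONLY as a + a for a ∈ A (i.e. sums representable only with equal summands).
Enumerate pairs (a, a') with a < a' (symmetric, so each unordered pair gives one sum; this covers all a ≠ a'):
  -4 + 2 = -2
  -4 + 6 = 2
  -4 + 10 = 6
  2 + 6 = 8
  2 + 10 = 12
  6 + 10 = 16
Collected distinct sums: {-2, 2, 6, 8, 12, 16}
|A +̂ A| = 6
(Reference bound: |A +̂ A| ≥ 2|A| - 3 for |A| ≥ 2, with |A| = 4 giving ≥ 5.)

|A +̂ A| = 6


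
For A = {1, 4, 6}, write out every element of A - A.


A - A = {a - a' : a, a' ∈ A}.
Compute a - a' for each ordered pair (a, a'):
a = 1: 1-1=0, 1-4=-3, 1-6=-5
a = 4: 4-1=3, 4-4=0, 4-6=-2
a = 6: 6-1=5, 6-4=2, 6-6=0
Collecting distinct values (and noting 0 appears from a-a):
A - A = {-5, -3, -2, 0, 2, 3, 5}
|A - A| = 7

A - A = {-5, -3, -2, 0, 2, 3, 5}


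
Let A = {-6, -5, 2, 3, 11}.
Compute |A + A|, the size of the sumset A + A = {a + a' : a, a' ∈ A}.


A + A = {a + a' : a, a' ∈ A}; |A| = 5.
General bounds: 2|A| - 1 ≤ |A + A| ≤ |A|(|A|+1)/2, i.e. 9 ≤ |A + A| ≤ 15.
Lower bound 2|A|-1 is attained iff A is an arithmetic progression.
Enumerate sums a + a' for a ≤ a' (symmetric, so this suffices):
a = -6: -6+-6=-12, -6+-5=-11, -6+2=-4, -6+3=-3, -6+11=5
a = -5: -5+-5=-10, -5+2=-3, -5+3=-2, -5+11=6
a = 2: 2+2=4, 2+3=5, 2+11=13
a = 3: 3+3=6, 3+11=14
a = 11: 11+11=22
Distinct sums: {-12, -11, -10, -4, -3, -2, 4, 5, 6, 13, 14, 22}
|A + A| = 12

|A + A| = 12


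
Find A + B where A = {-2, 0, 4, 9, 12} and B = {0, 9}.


A + B = {a + b : a ∈ A, b ∈ B}.
Enumerate all |A|·|B| = 5·2 = 10 pairs (a, b) and collect distinct sums.
a = -2: -2+0=-2, -2+9=7
a = 0: 0+0=0, 0+9=9
a = 4: 4+0=4, 4+9=13
a = 9: 9+0=9, 9+9=18
a = 12: 12+0=12, 12+9=21
Collecting distinct sums: A + B = {-2, 0, 4, 7, 9, 12, 13, 18, 21}
|A + B| = 9

A + B = {-2, 0, 4, 7, 9, 12, 13, 18, 21}


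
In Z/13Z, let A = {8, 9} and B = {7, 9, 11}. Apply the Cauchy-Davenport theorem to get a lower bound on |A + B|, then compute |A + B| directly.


Cauchy-Davenport: |A + B| ≥ min(p, |A| + |B| - 1) for A, B nonempty in Z/pZ.
|A| = 2, |B| = 3, p = 13.
CD lower bound = min(13, 2 + 3 - 1) = min(13, 4) = 4.
Compute A + B mod 13 directly:
a = 8: 8+7=2, 8+9=4, 8+11=6
a = 9: 9+7=3, 9+9=5, 9+11=7
A + B = {2, 3, 4, 5, 6, 7}, so |A + B| = 6.
Verify: 6 ≥ 4? Yes ✓.

CD lower bound = 4, actual |A + B| = 6.


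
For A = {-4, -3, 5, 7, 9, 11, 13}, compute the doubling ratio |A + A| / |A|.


|A| = 7.
Compute A + A by enumerating all 49 pairs.
A + A = {-8, -7, -6, 1, 2, 3, 4, 5, 6, 7, 8, 9, 10, 12, 14, 16, 18, 20, 22, 24, 26}, so |A + A| = 21.
K = |A + A| / |A| = 21/7 = 3/1 ≈ 3.0000.
Reference: AP of size 7 gives K = 13/7 ≈ 1.8571; a fully generic set of size 7 gives K ≈ 4.0000.

|A| = 7, |A + A| = 21, K = 21/7 = 3/1.


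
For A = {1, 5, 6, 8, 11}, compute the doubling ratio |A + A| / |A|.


|A| = 5.
Compute A + A by enumerating all 25 pairs.
A + A = {2, 6, 7, 9, 10, 11, 12, 13, 14, 16, 17, 19, 22}, so |A + A| = 13.
K = |A + A| / |A| = 13/5 (already in lowest terms) ≈ 2.6000.
Reference: AP of size 5 gives K = 9/5 ≈ 1.8000; a fully generic set of size 5 gives K ≈ 3.0000.

|A| = 5, |A + A| = 13, K = 13/5.


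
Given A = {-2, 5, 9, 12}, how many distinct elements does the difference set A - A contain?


A - A = {a - a' : a, a' ∈ A}; |A| = 4.
Bounds: 2|A|-1 ≤ |A - A| ≤ |A|² - |A| + 1, i.e. 7 ≤ |A - A| ≤ 13.
Note: 0 ∈ A - A always (from a - a). The set is symmetric: if d ∈ A - A then -d ∈ A - A.
Enumerate nonzero differences d = a - a' with a > a' (then include -d):
Positive differences: {3, 4, 7, 11, 14}
Full difference set: {0} ∪ (positive diffs) ∪ (negative diffs).
|A - A| = 1 + 2·5 = 11 (matches direct enumeration: 11).

|A - A| = 11


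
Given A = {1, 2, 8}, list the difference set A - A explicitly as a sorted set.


A - A = {a - a' : a, a' ∈ A}.
Compute a - a' for each ordered pair (a, a'):
a = 1: 1-1=0, 1-2=-1, 1-8=-7
a = 2: 2-1=1, 2-2=0, 2-8=-6
a = 8: 8-1=7, 8-2=6, 8-8=0
Collecting distinct values (and noting 0 appears from a-a):
A - A = {-7, -6, -1, 0, 1, 6, 7}
|A - A| = 7

A - A = {-7, -6, -1, 0, 1, 6, 7}


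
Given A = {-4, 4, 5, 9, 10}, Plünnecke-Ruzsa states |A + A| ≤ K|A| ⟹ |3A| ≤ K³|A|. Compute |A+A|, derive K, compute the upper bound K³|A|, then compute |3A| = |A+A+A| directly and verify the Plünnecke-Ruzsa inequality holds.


|A| = 5.
Step 1: Compute A + A by enumerating all 25 pairs.
A + A = {-8, 0, 1, 5, 6, 8, 9, 10, 13, 14, 15, 18, 19, 20}, so |A + A| = 14.
Step 2: Doubling constant K = |A + A|/|A| = 14/5 = 14/5 ≈ 2.8000.
Step 3: Plünnecke-Ruzsa gives |3A| ≤ K³·|A| = (2.8000)³ · 5 ≈ 109.7600.
Step 4: Compute 3A = A + A + A directly by enumerating all triples (a,b,c) ∈ A³; |3A| = 28.
Step 5: Check 28 ≤ 109.7600? Yes ✓.

K = 14/5, Plünnecke-Ruzsa bound K³|A| ≈ 109.7600, |3A| = 28, inequality holds.


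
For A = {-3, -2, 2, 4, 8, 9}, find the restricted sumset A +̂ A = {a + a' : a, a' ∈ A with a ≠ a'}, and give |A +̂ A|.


Restricted sumset: A +̂ A = {a + a' : a ∈ A, a' ∈ A, a ≠ a'}.
Equivalently, take A + A and drop any sum 2a that is achievable ONLY as a + a for a ∈ A (i.e. sums representable only with equal summands).
Enumerate pairs (a, a') with a < a' (symmetric, so each unordered pair gives one sum; this covers all a ≠ a'):
  -3 + -2 = -5
  -3 + 2 = -1
  -3 + 4 = 1
  -3 + 8 = 5
  -3 + 9 = 6
  -2 + 2 = 0
  -2 + 4 = 2
  -2 + 8 = 6
  -2 + 9 = 7
  2 + 4 = 6
  2 + 8 = 10
  2 + 9 = 11
  4 + 8 = 12
  4 + 9 = 13
  8 + 9 = 17
Collected distinct sums: {-5, -1, 0, 1, 2, 5, 6, 7, 10, 11, 12, 13, 17}
|A +̂ A| = 13
(Reference bound: |A +̂ A| ≥ 2|A| - 3 for |A| ≥ 2, with |A| = 6 giving ≥ 9.)

|A +̂ A| = 13


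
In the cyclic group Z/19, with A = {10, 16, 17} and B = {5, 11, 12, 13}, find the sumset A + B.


Work in Z/19Z: reduce every sum a + b modulo 19.
Enumerate all 12 pairs:
a = 10: 10+5=15, 10+11=2, 10+12=3, 10+13=4
a = 16: 16+5=2, 16+11=8, 16+12=9, 16+13=10
a = 17: 17+5=3, 17+11=9, 17+12=10, 17+13=11
Distinct residues collected: {2, 3, 4, 8, 9, 10, 11, 15}
|A + B| = 8 (out of 19 total residues).

A + B = {2, 3, 4, 8, 9, 10, 11, 15}


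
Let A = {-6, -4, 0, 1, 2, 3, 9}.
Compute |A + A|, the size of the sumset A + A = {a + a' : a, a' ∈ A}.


A + A = {a + a' : a, a' ∈ A}; |A| = 7.
General bounds: 2|A| - 1 ≤ |A + A| ≤ |A|(|A|+1)/2, i.e. 13 ≤ |A + A| ≤ 28.
Lower bound 2|A|-1 is attained iff A is an arithmetic progression.
Enumerate sums a + a' for a ≤ a' (symmetric, so this suffices):
a = -6: -6+-6=-12, -6+-4=-10, -6+0=-6, -6+1=-5, -6+2=-4, -6+3=-3, -6+9=3
a = -4: -4+-4=-8, -4+0=-4, -4+1=-3, -4+2=-2, -4+3=-1, -4+9=5
a = 0: 0+0=0, 0+1=1, 0+2=2, 0+3=3, 0+9=9
a = 1: 1+1=2, 1+2=3, 1+3=4, 1+9=10
a = 2: 2+2=4, 2+3=5, 2+9=11
a = 3: 3+3=6, 3+9=12
a = 9: 9+9=18
Distinct sums: {-12, -10, -8, -6, -5, -4, -3, -2, -1, 0, 1, 2, 3, 4, 5, 6, 9, 10, 11, 12, 18}
|A + A| = 21

|A + A| = 21


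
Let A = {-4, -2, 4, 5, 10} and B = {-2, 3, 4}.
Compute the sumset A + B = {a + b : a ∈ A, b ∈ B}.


A + B = {a + b : a ∈ A, b ∈ B}.
Enumerate all |A|·|B| = 5·3 = 15 pairs (a, b) and collect distinct sums.
a = -4: -4+-2=-6, -4+3=-1, -4+4=0
a = -2: -2+-2=-4, -2+3=1, -2+4=2
a = 4: 4+-2=2, 4+3=7, 4+4=8
a = 5: 5+-2=3, 5+3=8, 5+4=9
a = 10: 10+-2=8, 10+3=13, 10+4=14
Collecting distinct sums: A + B = {-6, -4, -1, 0, 1, 2, 3, 7, 8, 9, 13, 14}
|A + B| = 12

A + B = {-6, -4, -1, 0, 1, 2, 3, 7, 8, 9, 13, 14}


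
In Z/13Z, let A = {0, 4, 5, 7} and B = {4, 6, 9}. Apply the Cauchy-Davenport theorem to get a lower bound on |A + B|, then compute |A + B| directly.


Cauchy-Davenport: |A + B| ≥ min(p, |A| + |B| - 1) for A, B nonempty in Z/pZ.
|A| = 4, |B| = 3, p = 13.
CD lower bound = min(13, 4 + 3 - 1) = min(13, 6) = 6.
Compute A + B mod 13 directly:
a = 0: 0+4=4, 0+6=6, 0+9=9
a = 4: 4+4=8, 4+6=10, 4+9=0
a = 5: 5+4=9, 5+6=11, 5+9=1
a = 7: 7+4=11, 7+6=0, 7+9=3
A + B = {0, 1, 3, 4, 6, 8, 9, 10, 11}, so |A + B| = 9.
Verify: 9 ≥ 6? Yes ✓.

CD lower bound = 6, actual |A + B| = 9.


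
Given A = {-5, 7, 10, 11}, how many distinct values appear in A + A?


A + A = {a + a' : a, a' ∈ A}; |A| = 4.
General bounds: 2|A| - 1 ≤ |A + A| ≤ |A|(|A|+1)/2, i.e. 7 ≤ |A + A| ≤ 10.
Lower bound 2|A|-1 is attained iff A is an arithmetic progression.
Enumerate sums a + a' for a ≤ a' (symmetric, so this suffices):
a = -5: -5+-5=-10, -5+7=2, -5+10=5, -5+11=6
a = 7: 7+7=14, 7+10=17, 7+11=18
a = 10: 10+10=20, 10+11=21
a = 11: 11+11=22
Distinct sums: {-10, 2, 5, 6, 14, 17, 18, 20, 21, 22}
|A + A| = 10

|A + A| = 10


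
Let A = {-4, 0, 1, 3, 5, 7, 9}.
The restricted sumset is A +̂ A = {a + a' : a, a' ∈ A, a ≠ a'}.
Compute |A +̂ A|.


Restricted sumset: A +̂ A = {a + a' : a ∈ A, a' ∈ A, a ≠ a'}.
Equivalently, take A + A and drop any sum 2a that is achievable ONLY as a + a for a ∈ A (i.e. sums representable only with equal summands).
Enumerate pairs (a, a') with a < a' (symmetric, so each unordered pair gives one sum; this covers all a ≠ a'):
  -4 + 0 = -4
  -4 + 1 = -3
  -4 + 3 = -1
  -4 + 5 = 1
  -4 + 7 = 3
  -4 + 9 = 5
  0 + 1 = 1
  0 + 3 = 3
  0 + 5 = 5
  0 + 7 = 7
  0 + 9 = 9
  1 + 3 = 4
  1 + 5 = 6
  1 + 7 = 8
  1 + 9 = 10
  3 + 5 = 8
  3 + 7 = 10
  3 + 9 = 12
  5 + 7 = 12
  5 + 9 = 14
  7 + 9 = 16
Collected distinct sums: {-4, -3, -1, 1, 3, 4, 5, 6, 7, 8, 9, 10, 12, 14, 16}
|A +̂ A| = 15
(Reference bound: |A +̂ A| ≥ 2|A| - 3 for |A| ≥ 2, with |A| = 7 giving ≥ 11.)

|A +̂ A| = 15
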